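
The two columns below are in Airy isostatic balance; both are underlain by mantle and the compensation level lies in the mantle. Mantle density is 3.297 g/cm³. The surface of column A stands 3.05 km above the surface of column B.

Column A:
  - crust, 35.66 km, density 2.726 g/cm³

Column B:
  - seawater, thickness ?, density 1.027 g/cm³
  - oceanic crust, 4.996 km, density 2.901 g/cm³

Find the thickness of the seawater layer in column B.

3.67 km

Take the compensation level at the base of the deeper column (depth z_c below the surface of column A) and equate Σ ρ_i t_i down to z_c; mantle fills any gap and the z_c terms cancel.
Column A: 35.66×2.726 + (z_c − 35.66)×3.297
Column B: 3.05×0 + x×1.027 + 4.996×2.901 + (z_c − 3.05 − 4.996 − x)×3.297
The z_c×3.297 term appears on both sides and cancels. Collect the known terms of each column as K = Σ(ρt)_known − 3.297 × (depth of known layers): K_A = 97.20916 − 3.297×35.66 = −20.36186; K_B = 14.493396 − 3.297×(3.05 + 4.996) = −12.034266.
Balance: K_A = K_B − x×(3.297 − 1.027), so x = (K_B − K_A)/(3.297 − 1.027) = 8.32759/2.27 = 3.67 km.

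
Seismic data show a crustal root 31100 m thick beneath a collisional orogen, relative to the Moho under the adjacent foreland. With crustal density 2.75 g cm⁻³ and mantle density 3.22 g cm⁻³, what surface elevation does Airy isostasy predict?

Isostatic balance requires: ρ_c h = (ρ_m − ρ_c) r.
h = r (ρ_m − ρ_c) / ρ_c = 31100 m × (3.22 − 2.75) / 2.75 = 5320 m.

5320 m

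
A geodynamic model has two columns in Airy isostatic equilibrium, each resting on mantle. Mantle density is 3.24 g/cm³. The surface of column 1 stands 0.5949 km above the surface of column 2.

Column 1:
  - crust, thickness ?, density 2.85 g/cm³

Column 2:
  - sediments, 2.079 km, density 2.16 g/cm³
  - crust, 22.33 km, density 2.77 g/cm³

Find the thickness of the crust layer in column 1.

Take the compensation level at the base of the deeper column (depth z_c below the surface of column 1) and equate Σ ρ_i t_i down to z_c; mantle fills any gap and the z_c terms cancel.
Column 1: x×2.85 + (z_c − 0 − x)×3.24
Column 2: 0.5949×0 + 2.079×2.16 + 22.33×2.77 + (z_c − 0.5949 − 24.409)×3.24
The z_c×3.24 term appears on both sides and cancels. Collect the known terms of each column as K = Σ(ρt)_known − 3.24 × (depth of known layers): K_1 = 0 − 3.24×0 = 0; K_2 = 66.34474 − 3.24×(0.5949 + 24.409) = −14.667896.
Balance: K_1 − x×(3.24 − 2.85) = K_2, so x = (K_1 − K_2)/(3.24 − 2.85) = 14.6679/0.39 = 37.6 km.

37.6 km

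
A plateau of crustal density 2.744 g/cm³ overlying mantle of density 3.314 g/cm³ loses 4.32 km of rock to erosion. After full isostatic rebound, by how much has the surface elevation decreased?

0.743 km

Rebound u = e ρ_c/ρ_m = 4.32 km × 2.744/3.314 = 3.577 km.
Net surface drop = e − u = 4.32 km − 3.577 km = e (ρ_m − ρ_c)/ρ_m = 0.743 km.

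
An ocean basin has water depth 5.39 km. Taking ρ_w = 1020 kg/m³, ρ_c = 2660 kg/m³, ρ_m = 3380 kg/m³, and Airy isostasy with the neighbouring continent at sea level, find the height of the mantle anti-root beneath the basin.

For local isostatic compensation: replacing crust with seawater at the top is compensated by replacing crust with mantle at the base: d (ρ_c − ρ_w) = a (ρ_m − ρ_c).
a = d (ρ_c − ρ_w)/(ρ_m − ρ_c) = 5.39 km × 1640/720 = 12.3 km.

12.3 km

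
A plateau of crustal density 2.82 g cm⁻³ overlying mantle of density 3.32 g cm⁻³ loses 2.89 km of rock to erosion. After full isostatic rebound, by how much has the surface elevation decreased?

Rebound u = e ρ_c/ρ_m = 2.89 km × 2.82/3.32 = 2.455 km.
Net surface drop = e − u = 2.89 km − 2.455 km = e (ρ_m − ρ_c)/ρ_m = 0.435 km.

0.435 km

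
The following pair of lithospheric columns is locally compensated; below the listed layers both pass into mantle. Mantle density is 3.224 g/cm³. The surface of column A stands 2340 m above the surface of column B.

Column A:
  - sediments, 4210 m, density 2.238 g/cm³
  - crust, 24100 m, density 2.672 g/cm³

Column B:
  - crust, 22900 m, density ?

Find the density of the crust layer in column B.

2.79 g/cm³

Take the compensation level at the base of the deeper column (depth z_c below the surface of column A) and equate Σ ρ_i t_i down to z_c; mantle fills any gap and the z_c terms cancel.
Column A: 4210×2.238 + 24100×2.672 + (z_c − 28310)×3.224
Column B: 2340×0 + 22900×ρ + (z_c − 2340 − 22900)×3.224
The z_c×3.224 term appears on both sides and cancels. Collect the known terms of each column as K = Σ(ρt)_known − 3.224 × (depth of known layers): K_A = 73817.18 − 3.224×28310 = −17454.26; K_B = 0 − 3.224×(2340 + 22900) = −81373.76.
Balance: K_A = K_B + 22900×ρ, so ρ = (K_A − K_B)/22900 = 63919.5/22900 = 2.79 g/cm³.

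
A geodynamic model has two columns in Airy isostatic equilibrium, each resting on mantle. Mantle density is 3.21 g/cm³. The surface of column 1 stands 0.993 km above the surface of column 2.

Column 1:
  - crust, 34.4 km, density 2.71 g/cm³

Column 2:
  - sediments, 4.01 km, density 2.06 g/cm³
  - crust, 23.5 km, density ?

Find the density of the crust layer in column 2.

Take the compensation level at the base of the deeper column (depth z_c below the surface of column 1) and equate Σ ρ_i t_i down to z_c; mantle fills any gap and the z_c terms cancel.
Column 1: 34.4×2.71 + (z_c − 34.4)×3.21
Column 2: 0.993×0 + 4.01×2.06 + 23.5×ρ + (z_c − 0.993 − 27.51)×3.21
The z_c×3.21 term appears on both sides and cancels. Collect the known terms of each column as K = Σ(ρt)_known − 3.21 × (depth of known layers): K_1 = 93.224 − 3.21×34.4 = −17.2; K_2 = 8.2606 − 3.21×(0.993 + 27.51) = −83.23403.
Balance: K_1 = K_2 + 23.5×ρ, so ρ = (K_1 − K_2)/23.5 = 66.034/23.5 = 2.81 g/cm³.

2.81 g/cm³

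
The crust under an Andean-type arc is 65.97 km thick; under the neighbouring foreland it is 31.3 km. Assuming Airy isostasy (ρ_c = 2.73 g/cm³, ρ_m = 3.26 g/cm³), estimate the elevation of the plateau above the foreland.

Excess crust Δ = 65.97 km − 31.3 km = 34.67 km, split between elevation h and root r with h + r = Δ.
Airy balance ρ_c h = (ρ_m − ρ_c) r gives r = h ρ_c/(ρ_m − ρ_c), so h (1 + ρ_c/(ρ_m − ρ_c)) = Δ, i.e. h = Δ (ρ_m − ρ_c)/ρ_m.
h = 34.67 km × 0.53/3.26 = 5.64 km.

5.64 km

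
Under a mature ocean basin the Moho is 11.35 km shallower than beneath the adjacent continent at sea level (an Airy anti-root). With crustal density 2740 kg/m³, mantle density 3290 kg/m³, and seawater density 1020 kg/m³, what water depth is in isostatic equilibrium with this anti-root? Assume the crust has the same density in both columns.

3.63 km

Replacing a thickness d of crust by seawater at the top must be balanced by replacing crust with mantle at the base: d (ρ_c − ρ_w) = a (ρ_m − ρ_c).
d = a (ρ_m − ρ_c)/(ρ_c − ρ_w) = 11.35 km × 550/1720 = 3.63 km.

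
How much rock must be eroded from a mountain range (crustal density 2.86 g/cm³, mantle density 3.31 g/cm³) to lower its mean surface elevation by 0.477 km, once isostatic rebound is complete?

3.51 km

Net drop Δ = e − u = e − e ρ_c/ρ_m = e (ρ_m − ρ_c)/ρ_m.
e = Δ ρ_m/(ρ_m − ρ_c) = 0.477 km × 3.31/0.45 = 3.51 km.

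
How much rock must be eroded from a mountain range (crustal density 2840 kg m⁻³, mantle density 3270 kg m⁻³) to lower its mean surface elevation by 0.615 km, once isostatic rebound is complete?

Net drop Δ = e − u = e − e ρ_c/ρ_m = e (ρ_m − ρ_c)/ρ_m.
e = Δ ρ_m/(ρ_m − ρ_c) = 0.615 km × 3270/430 = 4.68 km.

4.68 km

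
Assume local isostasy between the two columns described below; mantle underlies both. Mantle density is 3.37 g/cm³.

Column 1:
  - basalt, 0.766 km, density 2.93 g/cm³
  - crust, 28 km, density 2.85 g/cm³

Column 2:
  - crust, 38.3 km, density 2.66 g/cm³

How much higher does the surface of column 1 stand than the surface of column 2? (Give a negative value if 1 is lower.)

−3.65 km

For any compensation level in the mantle, the mantle terms cancel and isostasy reduces to e = (Σt_1 − Σt_2) − (Σ(ρt)_1 − Σ(ρt)_2) / ρ_m.
Σt_1 = 28.766 km; Σt_2 = 38.3 km; Σ(ρt)_1 = 82.04438; Σ(ρt)_2 = 101.878 (in km·g/cm³).
e = (28.766 − 38.3) − (82.04438 − 101.878) / 3.37 = −3.65 km.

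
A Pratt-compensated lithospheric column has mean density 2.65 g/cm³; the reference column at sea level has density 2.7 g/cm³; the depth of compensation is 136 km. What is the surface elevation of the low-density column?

ρ_ref D = ρ (D + h) → h = D (ρ_ref − ρ)/ρ.
h = 136 km × (2.7 − 2.65)/2.65 = 2.57 km.

2.57 km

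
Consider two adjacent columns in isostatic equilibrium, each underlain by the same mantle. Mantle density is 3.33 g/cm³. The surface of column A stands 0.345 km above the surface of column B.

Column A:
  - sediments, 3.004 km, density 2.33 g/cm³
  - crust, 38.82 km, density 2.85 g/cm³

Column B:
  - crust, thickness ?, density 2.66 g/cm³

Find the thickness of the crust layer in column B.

Take the compensation level at the base of the deeper column (depth z_c below the surface of column A) and equate Σ ρ_i t_i down to z_c; mantle fills any gap and the z_c terms cancel.
Column A: 3.004×2.33 + 38.82×2.85 + (z_c − 41.824)×3.33
Column B: 0.345×0 + x×2.66 + (z_c − 0.345 − 0 − x)×3.33
The z_c×3.33 term appears on both sides and cancels. Collect the known terms of each column as K = Σ(ρt)_known − 3.33 × (depth of known layers): K_A = 117.63632 − 3.33×41.824 = −21.6376; K_B = 0 − 3.33×(0.345 + 0) = −1.14885.
Balance: K_A = K_B − x×(3.33 − 2.66), so x = (K_B − K_A)/(3.33 − 2.66) = 20.4887/0.67 = 30.6 km.

30.6 km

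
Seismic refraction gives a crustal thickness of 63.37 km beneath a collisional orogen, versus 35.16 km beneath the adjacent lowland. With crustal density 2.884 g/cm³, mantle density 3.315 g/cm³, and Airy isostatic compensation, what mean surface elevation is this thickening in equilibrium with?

Excess crust Δ = 63.37 km − 35.16 km = 28.21 km, split between elevation h and root r with h + r = Δ.
Airy balance ρ_c h = (ρ_m − ρ_c) r gives r = h ρ_c/(ρ_m − ρ_c), so h (1 + ρ_c/(ρ_m − ρ_c)) = Δ, i.e. h = Δ (ρ_m − ρ_c)/ρ_m.
h = 28.21 km × 0.431/3.315 = 3.67 km.

3.67 km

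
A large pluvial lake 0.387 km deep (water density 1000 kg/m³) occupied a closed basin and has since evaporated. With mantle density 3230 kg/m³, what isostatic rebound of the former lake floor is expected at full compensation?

u = d ρ_w/ρ_m = 0.387 km × 1000/3230 = 0.12 km.

0.12 km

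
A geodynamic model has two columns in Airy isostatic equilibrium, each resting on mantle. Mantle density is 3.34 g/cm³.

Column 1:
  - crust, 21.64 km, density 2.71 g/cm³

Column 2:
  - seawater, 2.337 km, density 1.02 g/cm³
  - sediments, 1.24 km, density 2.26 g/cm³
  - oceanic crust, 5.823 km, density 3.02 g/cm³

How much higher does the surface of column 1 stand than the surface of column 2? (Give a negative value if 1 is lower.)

For any compensation level in the mantle, the mantle terms cancel and isostasy reduces to e = (Σt_1 − Σt_2) − (Σ(ρt)_1 − Σ(ρt)_2) / ρ_m.
Σt_1 = 21.64 km; Σt_2 = 9.4 km; Σ(ρt)_1 = 58.6444; Σ(ρt)_2 = 22.7716 (in km·g/cm³).
e = (21.64 − 9.4) − (58.6444 − 22.7716) / 3.34 = 1.5 km.

1.5 km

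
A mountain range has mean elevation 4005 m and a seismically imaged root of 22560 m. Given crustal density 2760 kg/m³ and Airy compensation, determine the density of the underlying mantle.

Airy balance: ρ_c h = (ρ_m − ρ_c) r → ρ_m = ρ_c (1 + h/r).
ρ_m = 2760 × (1 + 4005 m/22560 m) = 3250 kg/m³.

3250 kg/m³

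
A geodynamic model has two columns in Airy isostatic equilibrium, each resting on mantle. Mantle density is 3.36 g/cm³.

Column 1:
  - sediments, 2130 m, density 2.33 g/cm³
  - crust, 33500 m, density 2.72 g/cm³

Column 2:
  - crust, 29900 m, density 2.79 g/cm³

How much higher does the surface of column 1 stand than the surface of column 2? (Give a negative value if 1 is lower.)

For any compensation level in the mantle, the mantle terms cancel and isostasy reduces to e = (Σt_1 − Σt_2) − (Σ(ρt)_1 − Σ(ρt)_2) / ρ_m.
Σt_1 = 35630 m; Σt_2 = 29900 m; Σ(ρt)_1 = 96082.9; Σ(ρt)_2 = 83421 (in m·g/cm³).
e = (35630 − 29900) − (96082.9 − 83421) / 3.36 = 1960 m.

1960 m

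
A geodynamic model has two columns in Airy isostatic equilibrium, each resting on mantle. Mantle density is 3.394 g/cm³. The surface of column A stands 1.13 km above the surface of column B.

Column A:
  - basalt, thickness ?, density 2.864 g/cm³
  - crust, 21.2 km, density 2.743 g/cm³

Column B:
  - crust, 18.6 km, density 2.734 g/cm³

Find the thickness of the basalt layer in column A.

4.36 km

Take the compensation level at the base of the deeper column (depth z_c below the surface of column A) and equate Σ ρ_i t_i down to z_c; mantle fills any gap and the z_c terms cancel.
Column A: x×2.864 + 21.2×2.743 + (z_c − 21.2 − x)×3.394
Column B: 1.13×0 + 18.6×2.734 + (z_c − 1.13 − 18.6)×3.394
The z_c×3.394 term appears on both sides and cancels. Collect the known terms of each column as K = Σ(ρt)_known − 3.394 × (depth of known layers): K_A = 58.1516 − 3.394×21.2 = −13.8012; K_B = 50.8524 − 3.394×(1.13 + 18.6) = −16.11122.
Balance: K_A − x×(3.394 − 2.864) = K_B, so x = (K_A − K_B)/(3.394 − 2.864) = 2.31002/0.53 = 4.36 km.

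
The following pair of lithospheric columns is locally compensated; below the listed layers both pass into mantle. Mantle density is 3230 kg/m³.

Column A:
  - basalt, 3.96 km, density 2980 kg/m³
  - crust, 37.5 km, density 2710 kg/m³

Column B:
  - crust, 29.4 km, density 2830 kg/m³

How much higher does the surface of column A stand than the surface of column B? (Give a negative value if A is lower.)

2.7 km

For any compensation level in the mantle, the mantle terms cancel and isostasy reduces to e = (Σt_A − Σt_B) − (Σ(ρt)_A − Σ(ρt)_B) / ρ_m.
Σt_A = 41.46 km; Σt_B = 29.4 km; Σ(ρt)_A = 113425.8; Σ(ρt)_B = 83202 (in km·kg/m³).
e = (41.46 − 29.4) − (113425.8 − 83202) / 3230 = 2.7 km.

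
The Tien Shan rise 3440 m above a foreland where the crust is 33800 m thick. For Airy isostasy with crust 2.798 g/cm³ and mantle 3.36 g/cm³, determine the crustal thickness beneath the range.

Root depth r = h ρ_c / (ρ_m − ρ_c) = 3440 m × 2.798 / 0.562 = 17130 m.
Total thickness = T + h + r = 33800 m + 3440 m + 17130 m = 54400 m.

54400 m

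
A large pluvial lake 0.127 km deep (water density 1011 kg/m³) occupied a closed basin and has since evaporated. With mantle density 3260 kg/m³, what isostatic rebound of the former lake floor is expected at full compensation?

0.0394 km

u = d ρ_w/ρ_m = 0.127 km × 1011/3260 = 0.0394 km.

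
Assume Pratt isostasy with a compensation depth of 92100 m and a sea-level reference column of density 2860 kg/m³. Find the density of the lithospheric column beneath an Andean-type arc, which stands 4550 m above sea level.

Pratt balance: ρ_ref D = ρ (D + h).
ρ = ρ_ref D/(D + h) = 2860 × 92100 m/(92100 m + 4550 m) = 2730 kg/m³.

2730 kg/m³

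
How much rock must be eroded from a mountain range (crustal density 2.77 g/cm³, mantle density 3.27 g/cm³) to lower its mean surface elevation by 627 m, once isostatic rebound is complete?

4100 m

Net drop Δ = e − u = e − e ρ_c/ρ_m = e (ρ_m − ρ_c)/ρ_m.
e = Δ ρ_m/(ρ_m − ρ_c) = 627 m × 3.27/0.5 = 4100 m.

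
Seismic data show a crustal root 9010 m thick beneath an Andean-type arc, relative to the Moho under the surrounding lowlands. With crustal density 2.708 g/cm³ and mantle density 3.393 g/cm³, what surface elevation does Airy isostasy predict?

2280 m

In Airy isostatic equilibrium: ρ_c h = (ρ_m − ρ_c) r.
h = r (ρ_m − ρ_c) / ρ_c = 9010 m × (3.393 − 2.708) / 2.708 = 2280 m.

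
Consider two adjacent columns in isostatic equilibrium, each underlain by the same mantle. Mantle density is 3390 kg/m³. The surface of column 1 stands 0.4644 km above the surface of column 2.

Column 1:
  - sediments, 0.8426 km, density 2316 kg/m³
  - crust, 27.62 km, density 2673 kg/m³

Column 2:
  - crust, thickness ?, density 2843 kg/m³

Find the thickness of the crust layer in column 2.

35 km

Take the compensation level at the base of the deeper column (depth z_c below the surface of column 1) and equate Σ ρ_i t_i down to z_c; mantle fills any gap and the z_c terms cancel.
Column 1: 0.8426×2316 + 27.62×2673 + (z_c − 28.4626)×3390
Column 2: 0.4644×0 + x×2843 + (z_c − 0.4644 − 0 − x)×3390
The z_c×3390 term appears on both sides and cancels. Collect the known terms of each column as K = Σ(ρt)_known − 3390 × (depth of known layers): K_1 = 75779.7216 − 3390×28.4626 = −20708.4924; K_2 = 0 − 3390×(0.4644 + 0) = −1574.316.
Balance: K_1 = K_2 − x×(3390 − 2843), so x = (K_2 − K_1)/(3390 − 2843) = 19134.2/547 = 35 km.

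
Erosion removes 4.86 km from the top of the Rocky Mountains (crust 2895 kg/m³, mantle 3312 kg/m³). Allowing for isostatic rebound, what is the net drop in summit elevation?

Rebound u = e ρ_c/ρ_m = 4.86 km × 2895/3312 = 4.248 km.
Net surface drop = e − u = 4.86 km − 4.248 km = e (ρ_m − ρ_c)/ρ_m = 0.612 km.

0.612 km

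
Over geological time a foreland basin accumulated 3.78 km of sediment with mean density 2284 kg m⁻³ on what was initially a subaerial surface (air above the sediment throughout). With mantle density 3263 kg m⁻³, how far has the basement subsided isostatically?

2.65 km

Subaerial load: s = t ρ_sed / ρ_m = 3.78 km × 2284/3263 = 2.65 km.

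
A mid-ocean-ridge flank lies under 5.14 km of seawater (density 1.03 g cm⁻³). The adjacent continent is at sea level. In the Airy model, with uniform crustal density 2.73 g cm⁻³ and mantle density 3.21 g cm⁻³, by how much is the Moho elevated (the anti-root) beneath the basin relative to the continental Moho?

18.2 km

By Archimedes' principle applied to the lithosphere: replacing crust with seawater at the top is compensated by replacing crust with mantle at the base: d (ρ_c − ρ_w) = a (ρ_m − ρ_c).
a = d (ρ_c − ρ_w)/(ρ_m − ρ_c) = 5.14 km × 1.7/0.48 = 18.2 km.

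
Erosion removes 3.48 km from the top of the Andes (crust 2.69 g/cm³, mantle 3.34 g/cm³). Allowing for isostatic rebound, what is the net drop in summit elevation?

0.677 km

Rebound u = e ρ_c/ρ_m = 3.48 km × 2.69/3.34 = 2.803 km.
Net surface drop = e − u = 3.48 km − 2.803 km = e (ρ_m − ρ_c)/ρ_m = 0.677 km.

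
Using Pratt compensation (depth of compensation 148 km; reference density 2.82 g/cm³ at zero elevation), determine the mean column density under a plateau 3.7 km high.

Pratt balance: ρ_ref D = ρ (D + h).
ρ = ρ_ref D/(D + h) = 2.82 × 148 km/(148 km + 3.7 km) = 2.75 g/cm³.

2.75 g/cm³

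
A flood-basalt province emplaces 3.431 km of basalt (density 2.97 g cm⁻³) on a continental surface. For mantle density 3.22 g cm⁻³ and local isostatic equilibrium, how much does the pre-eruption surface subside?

3.16 km

Subaerial loading: s = t ρ_load / ρ_m.
s = 3.431 km × 2.97/3.22 = 3.16 km.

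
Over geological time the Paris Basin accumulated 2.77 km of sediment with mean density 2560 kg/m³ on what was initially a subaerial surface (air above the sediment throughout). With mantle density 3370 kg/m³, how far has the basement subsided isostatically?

2.1 km

Subaerial load: s = t ρ_sed / ρ_m = 2.77 km × 2560/3370 = 2.1 km.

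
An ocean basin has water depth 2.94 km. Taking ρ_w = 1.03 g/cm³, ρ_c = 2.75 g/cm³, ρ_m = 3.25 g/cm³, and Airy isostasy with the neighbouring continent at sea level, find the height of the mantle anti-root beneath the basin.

10.1 km

For local isostatic compensation: replacing crust with seawater at the top is compensated by replacing crust with mantle at the base: d (ρ_c − ρ_w) = a (ρ_m − ρ_c).
a = d (ρ_c − ρ_w)/(ρ_m − ρ_c) = 2.94 km × 1.72/0.5 = 10.1 km.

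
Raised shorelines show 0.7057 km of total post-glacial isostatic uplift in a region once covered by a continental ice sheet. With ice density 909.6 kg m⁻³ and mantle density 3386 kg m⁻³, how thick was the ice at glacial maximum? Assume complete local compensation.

u = t ρ_ice/ρ_m → t = u ρ_m/ρ_ice = 0.7057 km × 3386/909.6 = 2.63 km.

2.63 km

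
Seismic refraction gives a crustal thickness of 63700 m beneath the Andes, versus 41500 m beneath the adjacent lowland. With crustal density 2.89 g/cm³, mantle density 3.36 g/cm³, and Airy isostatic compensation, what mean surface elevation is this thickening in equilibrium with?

3110 m

Excess crust Δ = 63700 m − 41500 m = 22200 m, split between elevation h and root r with h + r = Δ.
Airy balance ρ_c h = (ρ_m − ρ_c) r gives r = h ρ_c/(ρ_m − ρ_c), so h (1 + ρ_c/(ρ_m − ρ_c)) = Δ, i.e. h = Δ (ρ_m − ρ_c)/ρ_m.
h = 22200 m × 0.47/3.36 = 3110 m.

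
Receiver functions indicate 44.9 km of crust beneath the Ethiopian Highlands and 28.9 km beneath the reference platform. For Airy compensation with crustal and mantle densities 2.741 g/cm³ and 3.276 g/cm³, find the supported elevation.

2.61 km

Excess crust Δ = 44.9 km − 28.9 km = 16 km, split between elevation h and root r with h + r = Δ.
Airy balance ρ_c h = (ρ_m − ρ_c) r gives r = h ρ_c/(ρ_m − ρ_c), so h (1 + ρ_c/(ρ_m − ρ_c)) = Δ, i.e. h = Δ (ρ_m − ρ_c)/ρ_m.
h = 16 km × 0.535/3.276 = 2.61 km.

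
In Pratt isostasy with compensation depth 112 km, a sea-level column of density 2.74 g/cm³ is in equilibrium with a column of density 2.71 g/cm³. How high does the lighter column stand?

1.24 km

ρ_ref D = ρ (D + h) → h = D (ρ_ref − ρ)/ρ.
h = 112 km × (2.74 − 2.71)/2.71 = 1.24 km.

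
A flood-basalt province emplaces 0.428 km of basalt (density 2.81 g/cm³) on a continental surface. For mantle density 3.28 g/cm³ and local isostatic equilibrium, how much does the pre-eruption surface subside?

0.367 km

Subaerial loading: s = t ρ_load / ρ_m.
s = 0.428 km × 2.81/3.28 = 0.367 km.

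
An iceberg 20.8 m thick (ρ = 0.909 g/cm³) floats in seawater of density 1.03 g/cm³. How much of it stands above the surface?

2.44 m

Floating equilibrium: submerged depth d = t ρ_obj/ρ_fluid = 20.8 m × 0.909/1.03 = 18.36 m.
Freeboard = t − d = 20.8 m − 18.36 m = 2.44 m.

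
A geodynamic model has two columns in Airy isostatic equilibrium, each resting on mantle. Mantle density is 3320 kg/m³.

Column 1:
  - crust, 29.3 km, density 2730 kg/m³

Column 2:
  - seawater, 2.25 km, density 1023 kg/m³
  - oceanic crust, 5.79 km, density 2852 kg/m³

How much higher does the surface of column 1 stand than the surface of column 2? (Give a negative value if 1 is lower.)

2.83 km

For any compensation level in the mantle, the mantle terms cancel and isostasy reduces to e = (Σt_1 − Σt_2) − (Σ(ρt)_1 − Σ(ρt)_2) / ρ_m.
Σt_1 = 29.3 km; Σt_2 = 8.04 km; Σ(ρt)_1 = 79989; Σ(ρt)_2 = 18814.83 (in km·kg/m³).
e = (29.3 − 8.04) − (79989 − 18814.83) / 3320 = 2.83 km.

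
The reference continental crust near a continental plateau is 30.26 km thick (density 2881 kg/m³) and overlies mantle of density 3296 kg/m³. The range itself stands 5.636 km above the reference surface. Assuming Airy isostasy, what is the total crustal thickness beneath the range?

Root depth r = h ρ_c / (ρ_m − ρ_c) = 5.636 km × 2881 / 415 = 39.13 km.
Total thickness = T + h + r = 30.26 km + 5.636 km + 39.13 km = 75 km.

75 km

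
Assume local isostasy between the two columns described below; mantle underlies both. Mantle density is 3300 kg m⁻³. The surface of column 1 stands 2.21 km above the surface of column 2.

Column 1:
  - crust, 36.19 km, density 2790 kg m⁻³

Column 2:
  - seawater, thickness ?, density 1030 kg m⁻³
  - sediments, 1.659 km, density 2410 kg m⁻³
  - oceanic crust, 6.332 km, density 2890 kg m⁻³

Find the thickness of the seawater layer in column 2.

3.12 km

Take the compensation level at the base of the deeper column (depth z_c below the surface of column 1) and equate Σ ρ_i t_i down to z_c; mantle fills any gap and the z_c terms cancel.
Column 1: 36.19×2790 + (z_c − 36.19)×3300
Column 2: 2.21×0 + x×1030 + 1.659×2410 + 6.332×2890 + (z_c − 2.21 − 7.991 − x)×3300
The z_c×3300 term appears on both sides and cancels. Collect the known terms of each column as K = Σ(ρt)_known − 3300 × (depth of known layers): K_1 = 100970.1 − 3300×36.19 = −18456.9; K_2 = 22297.67 − 3300×(2.21 + 7.991) = −11365.63.
Balance: K_1 = K_2 − x×(3300 − 1030), so x = (K_2 − K_1)/(3300 − 1030) = 7091.27/2270 = 3.12 km.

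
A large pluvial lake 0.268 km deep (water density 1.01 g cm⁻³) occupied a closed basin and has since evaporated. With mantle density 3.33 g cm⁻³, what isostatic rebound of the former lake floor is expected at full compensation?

0.0813 km

u = d ρ_w/ρ_m = 0.268 km × 1.01/3.33 = 0.0813 km.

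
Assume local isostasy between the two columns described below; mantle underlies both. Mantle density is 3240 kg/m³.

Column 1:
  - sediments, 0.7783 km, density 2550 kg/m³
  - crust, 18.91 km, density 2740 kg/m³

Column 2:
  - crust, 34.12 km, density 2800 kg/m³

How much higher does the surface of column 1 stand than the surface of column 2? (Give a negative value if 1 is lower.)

For any compensation level in the mantle, the mantle terms cancel and isostasy reduces to e = (Σt_1 − Σt_2) − (Σ(ρt)_1 − Σ(ρt)_2) / ρ_m.
Σt_1 = 19.6883 km; Σt_2 = 34.12 km; Σ(ρt)_1 = 53798.065; Σ(ρt)_2 = 95536 (in km·kg/m³).
e = (19.6883 − 34.12) − (53798.065 − 95536) / 3240 = −1.55 km.

−1.55 km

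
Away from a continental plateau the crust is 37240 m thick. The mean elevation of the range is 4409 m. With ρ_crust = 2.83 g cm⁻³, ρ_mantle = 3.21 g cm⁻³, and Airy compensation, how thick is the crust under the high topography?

Root depth r = h ρ_c / (ρ_m − ρ_c) = 4409 m × 2.83 / 0.38 = 32840 m.
Total thickness = T + h + r = 37240 m + 4409 m + 32840 m = 74500 m.

74500 m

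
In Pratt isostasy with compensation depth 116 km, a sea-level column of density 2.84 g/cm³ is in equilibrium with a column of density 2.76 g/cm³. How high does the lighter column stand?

3.36 km

ρ_ref D = ρ (D + h) → h = D (ρ_ref − ρ)/ρ.
h = 116 km × (2.84 − 2.76)/2.76 = 3.36 km.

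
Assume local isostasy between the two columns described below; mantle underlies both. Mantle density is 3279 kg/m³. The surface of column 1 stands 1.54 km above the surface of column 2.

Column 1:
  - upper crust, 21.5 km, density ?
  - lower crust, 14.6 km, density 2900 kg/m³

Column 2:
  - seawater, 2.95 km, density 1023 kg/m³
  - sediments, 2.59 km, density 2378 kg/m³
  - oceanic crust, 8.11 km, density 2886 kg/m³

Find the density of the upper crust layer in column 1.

Take the compensation level at the base of the deeper column (depth z_c below the surface of column 1) and equate Σ ρ_i t_i down to z_c; mantle fills any gap and the z_c terms cancel.
Column 1: 21.5×ρ + 14.6×2900 + (z_c − 36.1)×3279
Column 2: 1.54×0 + 2.95×1023 + 2.59×2378 + 8.11×2886 + (z_c − 1.54 − 13.65)×3279
The z_c×3279 term appears on both sides and cancels. Collect the known terms of each column as K = Σ(ρt)_known − 3279 × (depth of known layers): K_1 = 42340 − 3279×36.1 = −76031.9; K_2 = 32582.33 − 3279×(1.54 + 13.65) = −17225.68.
Balance: K_1 + 21.5×ρ = K_2, so ρ = (K_2 − K_1)/21.5 = 58806.2/21.5 = 2740 kg/m³.

2740 kg/m³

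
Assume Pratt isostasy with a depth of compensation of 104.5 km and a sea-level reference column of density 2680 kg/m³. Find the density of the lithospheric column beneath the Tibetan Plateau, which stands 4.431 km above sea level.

Pratt balance: ρ_ref D = ρ (D + h).
ρ = ρ_ref D/(D + h) = 2680 × 104.5 km/(104.5 km + 4.431 km) = 2570 kg/m³.

2570 kg/m³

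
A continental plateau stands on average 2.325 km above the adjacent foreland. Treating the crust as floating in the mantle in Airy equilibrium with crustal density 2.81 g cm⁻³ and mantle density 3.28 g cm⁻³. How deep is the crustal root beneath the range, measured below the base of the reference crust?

For local isostatic compensation: the weight of the topography is balanced by the buoyancy of the root, ρ_c h = (ρ_m − ρ_c) r.
r = h · ρ_c / (ρ_m − ρ_c) = 2.325 km × 2.81 / (3.28 − 2.81) = 13.9 km.

13.9 km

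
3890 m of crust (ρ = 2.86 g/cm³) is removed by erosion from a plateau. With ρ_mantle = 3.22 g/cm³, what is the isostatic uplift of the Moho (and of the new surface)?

Unloading: uplift u = e ρ_c/ρ_m = 3890 m × 2.86/3.22 = 3460 m.

3460 m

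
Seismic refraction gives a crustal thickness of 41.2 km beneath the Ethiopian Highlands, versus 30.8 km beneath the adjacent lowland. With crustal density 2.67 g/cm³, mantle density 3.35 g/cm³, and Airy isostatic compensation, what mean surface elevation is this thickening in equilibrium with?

2.11 km

Excess crust Δ = 41.2 km − 30.8 km = 10.4 km, split between elevation h and root r with h + r = Δ.
Airy balance ρ_c h = (ρ_m − ρ_c) r gives r = h ρ_c/(ρ_m − ρ_c), so h (1 + ρ_c/(ρ_m − ρ_c)) = Δ, i.e. h = Δ (ρ_m − ρ_c)/ρ_m.
h = 10.4 km × 0.68/3.35 = 2.11 km.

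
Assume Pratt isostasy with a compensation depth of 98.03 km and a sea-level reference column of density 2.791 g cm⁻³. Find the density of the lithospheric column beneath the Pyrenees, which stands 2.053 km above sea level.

2.73 g cm⁻³

Pratt balance: ρ_ref D = ρ (D + h).
ρ = ρ_ref D/(D + h) = 2.791 × 98.03 km/(98.03 km + 2.053 km) = 2.73 g cm⁻³.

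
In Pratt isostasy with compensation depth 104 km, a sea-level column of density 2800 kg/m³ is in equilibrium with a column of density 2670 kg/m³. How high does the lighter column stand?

5.06 km

ρ_ref D = ρ (D + h) → h = D (ρ_ref − ρ)/ρ.
h = 104 km × (2800 − 2670)/2670 = 5.06 km.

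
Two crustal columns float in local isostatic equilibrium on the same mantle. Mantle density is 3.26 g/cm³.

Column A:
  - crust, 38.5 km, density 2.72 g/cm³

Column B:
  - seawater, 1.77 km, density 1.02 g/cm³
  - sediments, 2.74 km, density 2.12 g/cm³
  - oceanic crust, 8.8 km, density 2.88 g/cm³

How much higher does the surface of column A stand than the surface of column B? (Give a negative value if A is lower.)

3.18 km

For any compensation level in the mantle, the mantle terms cancel and isostasy reduces to e = (Σt_A − Σt_B) − (Σ(ρt)_A − Σ(ρt)_B) / ρ_m.
Σt_A = 38.5 km; Σt_B = 13.31 km; Σ(ρt)_A = 104.72; Σ(ρt)_B = 32.9582 (in km·g/cm³).
e = (38.5 − 13.31) − (104.72 − 32.9582) / 3.26 = 3.18 km.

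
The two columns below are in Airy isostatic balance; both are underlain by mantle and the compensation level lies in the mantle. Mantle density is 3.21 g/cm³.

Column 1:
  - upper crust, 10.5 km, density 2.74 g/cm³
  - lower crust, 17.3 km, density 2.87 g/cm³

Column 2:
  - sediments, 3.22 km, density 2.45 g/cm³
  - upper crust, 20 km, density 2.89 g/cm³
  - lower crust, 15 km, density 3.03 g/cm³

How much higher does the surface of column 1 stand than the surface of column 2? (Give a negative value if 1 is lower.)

−0.227 km

For any compensation level in the mantle, the mantle terms cancel and isostasy reduces to e = (Σt_1 − Σt_2) − (Σ(ρt)_1 − Σ(ρt)_2) / ρ_m.
Σt_1 = 27.8 km; Σt_2 = 38.22 km; Σ(ρt)_1 = 78.421; Σ(ρt)_2 = 111.139 (in km·g/cm³).
e = (27.8 − 38.22) − (78.421 − 111.139) / 3.21 = −0.227 km.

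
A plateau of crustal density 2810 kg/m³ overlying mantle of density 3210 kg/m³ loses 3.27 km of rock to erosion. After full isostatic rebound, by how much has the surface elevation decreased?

Rebound u = e ρ_c/ρ_m = 3.27 km × 2810/3210 = 2.863 km.
Net surface drop = e − u = 3.27 km − 2.863 km = e (ρ_m − ρ_c)/ρ_m = 0.407 km.

0.407 km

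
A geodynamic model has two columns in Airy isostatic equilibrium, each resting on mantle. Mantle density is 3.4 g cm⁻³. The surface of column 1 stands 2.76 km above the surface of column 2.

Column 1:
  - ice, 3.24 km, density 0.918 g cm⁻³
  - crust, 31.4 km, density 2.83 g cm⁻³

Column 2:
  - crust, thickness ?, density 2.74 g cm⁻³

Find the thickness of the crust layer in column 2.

Take the compensation level at the base of the deeper column (depth z_c below the surface of column 1) and equate Σ ρ_i t_i down to z_c; mantle fills any gap and the z_c terms cancel.
Column 1: 3.24×0.918 + 31.4×2.83 + (z_c − 34.64)×3.4
Column 2: 2.76×0 + x×2.74 + (z_c − 2.76 − 0 − x)×3.4
The z_c×3.4 term appears on both sides and cancels. Collect the known terms of each column as K = Σ(ρt)_known − 3.4 × (depth of known layers): K_1 = 91.83632 − 3.4×34.64 = −25.93968; K_2 = 0 − 3.4×(2.76 + 0) = −9.384.
Balance: K_1 = K_2 − x×(3.4 − 2.74), so x = (K_2 − K_1)/(3.4 − 2.74) = 16.5557/0.66 = 25.1 km.

25.1 km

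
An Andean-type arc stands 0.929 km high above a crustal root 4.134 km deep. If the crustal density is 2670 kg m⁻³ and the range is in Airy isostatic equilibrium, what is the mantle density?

3270 kg m⁻³

Airy balance: ρ_c h = (ρ_m − ρ_c) r → ρ_m = ρ_c (1 + h/r).
ρ_m = 2670 × (1 + 0.929 km/4.134 km) = 3270 kg m⁻³.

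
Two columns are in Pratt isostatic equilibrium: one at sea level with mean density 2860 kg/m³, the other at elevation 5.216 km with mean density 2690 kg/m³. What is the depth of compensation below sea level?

82.5 km

ρ_ref D = ρ (D + h) → D (ρ_ref − ρ) = ρ h.
D = ρ h/(ρ_ref − ρ) = 2690 × 5.216 km/(2860 − 2690) = 82.5 km.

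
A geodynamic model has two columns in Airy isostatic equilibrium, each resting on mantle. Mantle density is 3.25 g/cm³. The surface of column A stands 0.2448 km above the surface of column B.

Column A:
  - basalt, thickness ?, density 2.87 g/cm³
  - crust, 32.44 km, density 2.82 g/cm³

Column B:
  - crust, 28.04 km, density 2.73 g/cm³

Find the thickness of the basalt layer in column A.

Take the compensation level at the base of the deeper column (depth z_c below the surface of column A) and equate Σ ρ_i t_i down to z_c; mantle fills any gap and the z_c terms cancel.
Column A: x×2.87 + 32.44×2.82 + (z_c − 32.44 − x)×3.25
Column B: 0.2448×0 + 28.04×2.73 + (z_c − 0.2448 − 28.04)×3.25
The z_c×3.25 term appears on both sides and cancels. Collect the known terms of each column as K = Σ(ρt)_known − 3.25 × (depth of known layers): K_A = 91.4808 − 3.25×32.44 = −13.9492; K_B = 76.5492 − 3.25×(0.2448 + 28.04) = −15.3764.
Balance: K_A − x×(3.25 − 2.87) = K_B, so x = (K_A − K_B)/(3.25 − 2.87) = 1.4272/0.38 = 3.76 km.

3.76 km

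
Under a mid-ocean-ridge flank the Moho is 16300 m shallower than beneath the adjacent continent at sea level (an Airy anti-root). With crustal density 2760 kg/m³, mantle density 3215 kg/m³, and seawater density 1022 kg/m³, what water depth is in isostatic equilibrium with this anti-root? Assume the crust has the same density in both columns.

Replacing a thickness d of crust by seawater at the top must be balanced by replacing crust with mantle at the base: d (ρ_c − ρ_w) = a (ρ_m − ρ_c).
d = a (ρ_m − ρ_c)/(ρ_c − ρ_w) = 16300 m × 455/1738 = 4270 m.

4270 m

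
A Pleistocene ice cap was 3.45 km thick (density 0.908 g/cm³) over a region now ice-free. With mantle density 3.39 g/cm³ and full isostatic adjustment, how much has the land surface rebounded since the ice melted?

Removing the load lets mantle flow back in; uplift u satisfies ρ_ice t = ρ_m u.
u = t ρ_ice/ρ_m = 3.45 km × 0.908/3.39 = 0.924 km.

0.924 km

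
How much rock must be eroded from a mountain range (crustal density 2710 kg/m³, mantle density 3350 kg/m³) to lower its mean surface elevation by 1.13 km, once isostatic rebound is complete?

Net drop Δ = e − u = e − e ρ_c/ρ_m = e (ρ_m − ρ_c)/ρ_m.
e = Δ ρ_m/(ρ_m − ρ_c) = 1.13 km × 3350/640 = 5.91 km.

5.91 km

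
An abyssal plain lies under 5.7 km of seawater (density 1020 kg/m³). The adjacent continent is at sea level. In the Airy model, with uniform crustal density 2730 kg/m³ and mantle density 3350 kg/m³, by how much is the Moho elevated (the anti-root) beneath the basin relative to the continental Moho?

15.7 km

Balancing pressure at the compensation depth: replacing crust with seawater at the top is compensated by replacing crust with mantle at the base: d (ρ_c − ρ_w) = a (ρ_m − ρ_c).
a = d (ρ_c − ρ_w)/(ρ_m − ρ_c) = 5.7 km × 1710/620 = 15.7 km.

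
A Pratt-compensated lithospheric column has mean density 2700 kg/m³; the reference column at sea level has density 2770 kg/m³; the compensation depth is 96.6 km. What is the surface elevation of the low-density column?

2.5 km

ρ_ref D = ρ (D + h) → h = D (ρ_ref − ρ)/ρ.
h = 96.6 km × (2770 − 2700)/2700 = 2.5 km.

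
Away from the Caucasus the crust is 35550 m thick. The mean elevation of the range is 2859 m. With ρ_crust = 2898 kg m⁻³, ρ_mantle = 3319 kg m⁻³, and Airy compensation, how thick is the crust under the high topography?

58100 m

Root depth r = h ρ_c / (ρ_m − ρ_c) = 2859 m × 2898 / 421 = 19680 m.
Total thickness = T + h + r = 35550 m + 2859 m + 19680 m = 58100 m.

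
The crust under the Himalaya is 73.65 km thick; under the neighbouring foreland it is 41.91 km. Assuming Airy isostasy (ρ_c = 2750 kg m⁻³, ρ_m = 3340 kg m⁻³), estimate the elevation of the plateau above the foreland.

5.61 km

Excess crust Δ = 73.65 km − 41.91 km = 31.74 km, split between elevation h and root r with h + r = Δ.
Airy balance ρ_c h = (ρ_m − ρ_c) r gives r = h ρ_c/(ρ_m − ρ_c), so h (1 + ρ_c/(ρ_m − ρ_c)) = Δ, i.e. h = Δ (ρ_m − ρ_c)/ρ_m.
h = 31.74 km × 590/3340 = 5.61 km.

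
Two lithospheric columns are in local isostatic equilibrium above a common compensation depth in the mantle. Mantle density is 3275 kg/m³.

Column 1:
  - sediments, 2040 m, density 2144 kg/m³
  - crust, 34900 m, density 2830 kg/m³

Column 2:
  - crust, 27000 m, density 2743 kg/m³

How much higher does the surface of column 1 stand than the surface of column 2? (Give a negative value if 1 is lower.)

For any compensation level in the mantle, the mantle terms cancel and isostasy reduces to e = (Σt_1 − Σt_2) − (Σ(ρt)_1 − Σ(ρt)_2) / ρ_m.
Σt_1 = 36940 m; Σt_2 = 27000 m; Σ(ρt)_1 = 103140760; Σ(ρt)_2 = 74061000 (in m·kg/m³).
e = (36940 − 27000) − (103140760 − 74061000) / 3275 = 1060 m.

1060 m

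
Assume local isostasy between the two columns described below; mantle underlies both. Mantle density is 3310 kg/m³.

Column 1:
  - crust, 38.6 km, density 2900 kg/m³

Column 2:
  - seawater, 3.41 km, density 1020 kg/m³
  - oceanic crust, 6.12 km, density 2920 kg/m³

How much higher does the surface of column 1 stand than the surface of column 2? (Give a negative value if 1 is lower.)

For any compensation level in the mantle, the mantle terms cancel and isostasy reduces to e = (Σt_1 − Σt_2) − (Σ(ρt)_1 − Σ(ρt)_2) / ρ_m.
Σt_1 = 38.6 km; Σt_2 = 9.53 km; Σ(ρt)_1 = 111940; Σ(ρt)_2 = 21348.6 (in km·kg/m³).
e = (38.6 − 9.53) − (111940 − 21348.6) / 3310 = 1.7 km.

1.7 km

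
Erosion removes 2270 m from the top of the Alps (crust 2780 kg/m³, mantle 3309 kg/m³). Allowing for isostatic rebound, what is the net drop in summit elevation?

363 m

Rebound u = e ρ_c/ρ_m = 2270 m × 2780/3309 = 1907 m.
Net surface drop = e − u = 2270 m − 1907 m = e (ρ_m − ρ_c)/ρ_m = 363 m.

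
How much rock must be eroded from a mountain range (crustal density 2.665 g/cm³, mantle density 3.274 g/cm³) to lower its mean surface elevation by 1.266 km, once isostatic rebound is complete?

6.81 km

Net drop Δ = e − u = e − e ρ_c/ρ_m = e (ρ_m − ρ_c)/ρ_m.
e = Δ ρ_m/(ρ_m − ρ_c) = 1.266 km × 3.274/0.609 = 6.81 km.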